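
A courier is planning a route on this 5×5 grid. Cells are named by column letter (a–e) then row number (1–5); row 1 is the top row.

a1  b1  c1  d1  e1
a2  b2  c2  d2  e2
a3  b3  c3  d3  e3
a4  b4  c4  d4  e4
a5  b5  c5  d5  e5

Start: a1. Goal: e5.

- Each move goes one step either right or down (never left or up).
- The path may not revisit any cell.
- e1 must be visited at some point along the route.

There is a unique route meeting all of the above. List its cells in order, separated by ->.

a1 -> b1 -> c1 -> d1 -> e1 -> e2 -> e3 -> e4 -> e5

Moves only go right or down, so the column and row indices never decrease.
Route from a1: 4× right (reaching e1), 4× down (reaching e5) — 8 moves in all.
Check: all required cells visited.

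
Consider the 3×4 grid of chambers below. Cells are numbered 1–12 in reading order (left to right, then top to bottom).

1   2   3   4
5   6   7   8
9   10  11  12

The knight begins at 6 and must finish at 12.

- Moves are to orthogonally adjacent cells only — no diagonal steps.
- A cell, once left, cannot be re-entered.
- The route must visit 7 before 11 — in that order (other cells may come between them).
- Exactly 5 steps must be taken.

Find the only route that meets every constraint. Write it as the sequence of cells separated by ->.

6 -> 2 -> 3 -> 7 -> 11 -> 12

The waypoints must appear in the order 7, 11, with no cell reused.
Route from 6: up 1 to 2, right 1 to 3, down 2 to 11, right 1 to 12 — 5 moves in all.
Check: order respected (7 at step 3, 11 at step 4); 5 moves as required.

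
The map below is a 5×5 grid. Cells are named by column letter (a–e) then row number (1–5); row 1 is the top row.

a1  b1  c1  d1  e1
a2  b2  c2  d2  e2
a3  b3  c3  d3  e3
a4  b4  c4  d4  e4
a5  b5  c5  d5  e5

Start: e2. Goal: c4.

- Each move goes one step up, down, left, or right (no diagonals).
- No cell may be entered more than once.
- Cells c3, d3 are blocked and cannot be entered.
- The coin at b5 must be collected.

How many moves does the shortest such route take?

Any route passes through b5 somewhere between e2 and c4. Summing Manhattan distances along the two legs (e2 → b5 → c4) gives a lower bound of 6 + 2 = 8 moves.
A route of 8 moves achieves this: e2 → e3 → e4 → e5 → d5 → c5 → b5 → b4 → c4.
Since 8 matches the lower bound, it is optimal.

8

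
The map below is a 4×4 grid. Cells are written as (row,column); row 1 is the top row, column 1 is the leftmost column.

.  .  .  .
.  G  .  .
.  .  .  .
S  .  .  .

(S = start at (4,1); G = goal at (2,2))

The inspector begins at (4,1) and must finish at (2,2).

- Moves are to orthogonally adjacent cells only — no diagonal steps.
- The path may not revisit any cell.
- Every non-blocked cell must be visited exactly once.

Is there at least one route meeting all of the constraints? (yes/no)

yes

One route that works: (4,1) → (3,1) → (2,1) → (1,1) → (1,2) → (1,3) → (1,4) → (2,4) → (3,4) → (4,4) → (4,3) → (4,2) → (3,2) → (3,3) → (2,3) → (2,2).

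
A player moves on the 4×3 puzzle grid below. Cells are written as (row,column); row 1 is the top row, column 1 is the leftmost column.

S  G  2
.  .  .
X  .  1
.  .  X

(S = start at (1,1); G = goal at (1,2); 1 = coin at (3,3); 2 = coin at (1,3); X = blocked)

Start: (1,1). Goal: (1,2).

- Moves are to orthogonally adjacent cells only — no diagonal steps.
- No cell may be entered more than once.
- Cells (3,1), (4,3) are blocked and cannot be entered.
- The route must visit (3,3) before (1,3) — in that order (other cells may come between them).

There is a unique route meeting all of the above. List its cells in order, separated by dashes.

The waypoints must appear in the order (3,3), (1,3), with no cell reused.
Route from (1,1): down to (2,1), right to (2,2), down to (3,2), right to (3,3), 2× up (reaching (1,3)), left to (1,2) — 7 moves in all.
Check: order respected (1 at step 4, 2 at step 6).

(1,1) - (2,1) - (2,2) - (3,2) - (3,3) - (2,3) - (1,3) - (1,2)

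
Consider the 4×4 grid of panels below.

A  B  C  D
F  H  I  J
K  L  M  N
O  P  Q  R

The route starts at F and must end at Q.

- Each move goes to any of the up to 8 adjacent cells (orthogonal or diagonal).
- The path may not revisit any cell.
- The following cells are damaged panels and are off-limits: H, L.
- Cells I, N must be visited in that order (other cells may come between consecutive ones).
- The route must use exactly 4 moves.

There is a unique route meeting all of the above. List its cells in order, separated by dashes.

F - B - I - N - Q

The waypoints must appear in the order I, N, with no cell reused.
Route from F: up-right 1 to B, down-right 2 to N, down-left 1 to Q — 4 moves in all.
Check: order respected (I at step 2, N at step 3); 4 moves as required.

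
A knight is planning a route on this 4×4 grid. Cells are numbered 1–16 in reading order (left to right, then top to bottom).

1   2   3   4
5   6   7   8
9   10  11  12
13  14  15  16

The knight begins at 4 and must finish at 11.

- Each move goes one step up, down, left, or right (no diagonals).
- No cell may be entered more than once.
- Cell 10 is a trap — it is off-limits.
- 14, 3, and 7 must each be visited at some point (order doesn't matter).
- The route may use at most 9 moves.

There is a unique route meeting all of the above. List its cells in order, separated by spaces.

4 3 7 6 5 9 13 14 15 11

The budget equals the shortest possible length, so every move has to be on a shortest route through the required cells.
Route from 4: left to 3, down to 7, 2× left (reaching 5), 2× down (reaching 13), 2× right (reaching 15), up to 11 — 9 moves in all.
Check: all required cells visited; 9 ≤ 9 moves.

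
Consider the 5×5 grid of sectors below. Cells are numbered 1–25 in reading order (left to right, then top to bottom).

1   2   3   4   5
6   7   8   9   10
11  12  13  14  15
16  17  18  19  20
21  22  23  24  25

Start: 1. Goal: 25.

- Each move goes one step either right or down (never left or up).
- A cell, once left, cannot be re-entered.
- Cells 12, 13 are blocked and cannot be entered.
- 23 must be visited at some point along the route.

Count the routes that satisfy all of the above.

A right/down-only route from 1 to 25 makes exactly 4 down-moves and 4 right-moves in some order.
With no other constraints that would be C(8,4) = 70 routes.
Split at 23 and multiply the segment counts (each segment already excludes blocked cells): 1→23: 3; 23→25: 1; product = 3.
That gives 3 routes.

3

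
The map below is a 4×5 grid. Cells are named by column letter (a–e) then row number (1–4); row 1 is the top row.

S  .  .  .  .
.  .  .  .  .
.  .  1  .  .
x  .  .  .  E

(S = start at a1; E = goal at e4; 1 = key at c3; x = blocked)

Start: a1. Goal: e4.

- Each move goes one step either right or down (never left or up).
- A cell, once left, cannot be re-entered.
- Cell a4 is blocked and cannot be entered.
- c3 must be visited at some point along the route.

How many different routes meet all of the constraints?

18

A right/down-only route from a1 to e4 makes exactly 3 down-moves and 4 right-moves in some order.
With no other constraints that would be C(7,3) = 35 routes.
Split at c3 and multiply the segment counts (each segment already excludes blocked cells): a1→c3: 6; c3→e4: 3; product = 18.
That gives 18 routes.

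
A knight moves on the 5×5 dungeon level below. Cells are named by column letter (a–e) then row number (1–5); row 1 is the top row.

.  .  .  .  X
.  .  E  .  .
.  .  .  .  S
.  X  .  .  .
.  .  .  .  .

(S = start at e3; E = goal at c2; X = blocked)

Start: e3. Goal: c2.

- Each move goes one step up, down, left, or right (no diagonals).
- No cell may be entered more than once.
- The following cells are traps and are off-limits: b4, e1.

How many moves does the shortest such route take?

The Manhattan distance from e3 to c2 is |3−2| + |5−3| = 3, so at least 3 moves are needed.
A route of 3 moves achieves this: e3 → e2 → d2 → c2.
Since 3 matches the lower bound, it is optimal.

3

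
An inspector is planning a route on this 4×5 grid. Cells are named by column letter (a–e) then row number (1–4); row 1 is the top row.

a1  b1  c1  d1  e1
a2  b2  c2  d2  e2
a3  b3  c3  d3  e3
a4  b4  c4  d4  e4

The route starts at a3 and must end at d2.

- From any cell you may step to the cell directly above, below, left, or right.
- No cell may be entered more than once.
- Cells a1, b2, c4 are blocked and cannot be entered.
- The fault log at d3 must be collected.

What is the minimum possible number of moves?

4

Any route passes through d3 somewhere between a3 and d2. Summing Manhattan distances along the two legs (a3 → d3 → d2) gives a lower bound of 3 + 1 = 4 moves.
A route of 4 moves achieves this: a3 → b3 → c3 → d3 → d2.
Since 4 matches the lower bound, it is optimal.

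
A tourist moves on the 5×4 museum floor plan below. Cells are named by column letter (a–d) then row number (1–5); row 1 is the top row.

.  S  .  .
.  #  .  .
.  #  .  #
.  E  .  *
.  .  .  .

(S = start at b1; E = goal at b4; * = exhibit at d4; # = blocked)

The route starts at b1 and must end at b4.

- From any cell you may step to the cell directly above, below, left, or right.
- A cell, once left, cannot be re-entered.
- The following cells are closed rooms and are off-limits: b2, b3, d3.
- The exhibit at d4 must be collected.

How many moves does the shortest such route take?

Any route passes through d4 somewhere between b1 and b4. Summing Manhattan distances along the two legs (b1 → d4 → b4) gives a lower bound of 5 + 2 = 7 moves.
The shortest route satisfying every rule uses 9 moves: b1 → c1 → c2 → c3 → c4 → d4 → d5 → c5 → b5 → b4.
The no-revisit rule (legs can't share cells) pushes the minimum above the 7-move bound; an exhaustive check rules out every length from 7 to 8, leaving 9 as the minimum.

9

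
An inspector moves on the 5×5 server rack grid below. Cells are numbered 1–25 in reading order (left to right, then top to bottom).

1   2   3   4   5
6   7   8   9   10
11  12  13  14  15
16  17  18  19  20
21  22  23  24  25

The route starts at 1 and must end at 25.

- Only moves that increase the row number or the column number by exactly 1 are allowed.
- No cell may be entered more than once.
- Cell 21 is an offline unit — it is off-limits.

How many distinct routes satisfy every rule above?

A right/down-only route from 1 to 25 makes exactly 4 down-moves and 4 right-moves in some order.
With no other constraints that would be C(8,4) = 70 routes.
Subtract routes through each blocked cell (inclusion–exclusion for overlaps): − through 21: 1 → 69.
That gives 69 routes.

69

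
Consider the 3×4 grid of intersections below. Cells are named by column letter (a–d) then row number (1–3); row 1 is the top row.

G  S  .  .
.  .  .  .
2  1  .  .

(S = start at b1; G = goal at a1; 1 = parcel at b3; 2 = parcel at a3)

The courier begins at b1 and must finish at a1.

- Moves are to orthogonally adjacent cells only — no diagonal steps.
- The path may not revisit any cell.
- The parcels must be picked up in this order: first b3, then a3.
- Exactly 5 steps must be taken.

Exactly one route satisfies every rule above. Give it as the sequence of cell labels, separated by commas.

b1, b2, b3, a3, a2, a1

The waypoints must appear in the order b3, a3, with no cell reused.
Route from b1: 2× down (reaching b3), left to a3, 2× up (reaching a1) — 5 moves in all.
Check: order respected (1 at step 2, 2 at step 3); 5 moves as required.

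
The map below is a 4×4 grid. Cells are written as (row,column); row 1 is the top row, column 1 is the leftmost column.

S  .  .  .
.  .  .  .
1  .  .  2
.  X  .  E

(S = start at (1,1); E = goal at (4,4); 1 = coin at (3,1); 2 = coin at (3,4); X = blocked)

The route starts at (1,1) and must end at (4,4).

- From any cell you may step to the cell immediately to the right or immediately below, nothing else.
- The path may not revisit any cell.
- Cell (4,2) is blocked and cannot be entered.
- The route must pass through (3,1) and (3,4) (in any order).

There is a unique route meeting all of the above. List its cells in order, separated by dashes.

Moves only go right or down, so the column and row indices never decrease.
Route from (1,1): 2× down (reaching (3,1)), 3× right (reaching (3,4)), down to (4,4) — 6 moves in all.
Check: all required cells visited.

(1,1) - (2,1) - (3,1) - (3,2) - (3,3) - (3,4) - (4,4)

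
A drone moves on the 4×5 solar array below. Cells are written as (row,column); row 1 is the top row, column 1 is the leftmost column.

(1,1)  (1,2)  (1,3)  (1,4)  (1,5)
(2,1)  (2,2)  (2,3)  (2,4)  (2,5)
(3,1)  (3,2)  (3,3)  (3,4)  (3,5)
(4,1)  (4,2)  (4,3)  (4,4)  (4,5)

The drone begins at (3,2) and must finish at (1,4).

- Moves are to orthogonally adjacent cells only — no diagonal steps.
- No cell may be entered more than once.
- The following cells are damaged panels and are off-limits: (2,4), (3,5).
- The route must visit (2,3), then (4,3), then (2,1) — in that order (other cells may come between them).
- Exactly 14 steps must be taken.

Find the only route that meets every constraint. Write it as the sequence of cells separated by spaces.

The waypoints must appear in the order (2,3), (4,3), (2,1), with no cell reused.
Route from (3,2): up 1 to (2,2), right 1 to (2,3), down 1 to (3,3), right 1 to (3,4), down 1 to (4,4), left 3 to (4,1), up 3 to (1,1), right 3 to (1,4) — 14 moves in all.
Check: order respected ((2,3) at step 2, (4,3) at step 6, (2,1) at step 10); 14 moves as required.

(3,2) (2,2) (2,3) (3,3) (3,4) (4,4) (4,3) (4,2) (4,1) (3,1) (2,1) (1,1) (1,2) (1,3) (1,4)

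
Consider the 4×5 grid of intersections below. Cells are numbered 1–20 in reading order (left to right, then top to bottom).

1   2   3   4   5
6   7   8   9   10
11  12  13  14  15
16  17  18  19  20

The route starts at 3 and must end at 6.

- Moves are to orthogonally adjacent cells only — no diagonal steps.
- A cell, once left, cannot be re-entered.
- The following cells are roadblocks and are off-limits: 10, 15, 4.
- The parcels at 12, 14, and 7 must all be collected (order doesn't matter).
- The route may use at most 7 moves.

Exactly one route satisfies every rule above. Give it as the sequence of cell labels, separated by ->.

3 -> 8 -> 9 -> 14 -> 13 -> 12 -> 7 -> 6

Any route must reach 12, 14, and 7 and still end at 6 within 7 moves, so the order of the required stops is forced.
Route from 3: down to 8, right to 9, down to 14, 2× left (reaching 12), up to 7, left to 6 — 7 moves in all.
Check: all required cells visited; 7 ≤ 7 moves.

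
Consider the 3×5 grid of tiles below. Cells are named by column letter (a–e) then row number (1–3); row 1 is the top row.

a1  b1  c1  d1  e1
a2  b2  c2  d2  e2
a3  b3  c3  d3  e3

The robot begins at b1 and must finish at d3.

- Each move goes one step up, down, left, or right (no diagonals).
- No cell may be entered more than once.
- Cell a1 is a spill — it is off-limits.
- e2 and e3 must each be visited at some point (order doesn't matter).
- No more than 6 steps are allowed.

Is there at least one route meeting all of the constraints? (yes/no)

One route that works: b1 → b2 → c2 → d2 → e2 → e3 → d3.

yes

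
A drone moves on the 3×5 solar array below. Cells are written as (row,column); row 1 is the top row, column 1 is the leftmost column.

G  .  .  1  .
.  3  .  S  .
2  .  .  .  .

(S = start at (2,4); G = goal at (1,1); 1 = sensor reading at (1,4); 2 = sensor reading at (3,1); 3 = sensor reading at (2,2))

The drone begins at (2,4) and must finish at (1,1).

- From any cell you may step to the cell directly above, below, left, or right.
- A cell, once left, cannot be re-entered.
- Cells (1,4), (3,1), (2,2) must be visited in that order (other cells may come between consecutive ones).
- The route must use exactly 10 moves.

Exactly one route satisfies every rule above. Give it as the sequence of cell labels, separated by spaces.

(2,4) (1,4) (1,3) (2,3) (3,3) (3,2) (3,1) (2,1) (2,2) (1,2) (1,1)

The waypoints must appear in the order (1,4), (3,1), (2,2), with no cell reused.
Route from (2,4): up 1 to (1,4), left 1 to (1,3), down 2 to (3,3), left 2 to (3,1), up 1 to (2,1), right 1 to (2,2), up 1 to (1,2), left 1 to (1,1) — 10 moves in all.
Check: order respected (1 at step 1, 2 at step 6, 3 at step 8); 10 moves as required.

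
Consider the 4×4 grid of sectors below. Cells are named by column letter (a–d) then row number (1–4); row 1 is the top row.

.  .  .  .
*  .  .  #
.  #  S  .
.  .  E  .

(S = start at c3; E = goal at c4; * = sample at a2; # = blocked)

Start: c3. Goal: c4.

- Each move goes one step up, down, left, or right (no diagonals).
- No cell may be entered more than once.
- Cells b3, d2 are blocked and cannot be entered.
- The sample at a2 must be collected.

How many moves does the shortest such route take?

Any route passes through a2 somewhere between c3 and c4. Summing Manhattan distances along the two legs (c3 → a2 → c4) gives a lower bound of 3 + 4 = 7 moves.
A route of 7 moves achieves this: c3 → c2 → b2 → a2 → a3 → a4 → b4 → c4.
Since 7 matches the lower bound, it is optimal.

7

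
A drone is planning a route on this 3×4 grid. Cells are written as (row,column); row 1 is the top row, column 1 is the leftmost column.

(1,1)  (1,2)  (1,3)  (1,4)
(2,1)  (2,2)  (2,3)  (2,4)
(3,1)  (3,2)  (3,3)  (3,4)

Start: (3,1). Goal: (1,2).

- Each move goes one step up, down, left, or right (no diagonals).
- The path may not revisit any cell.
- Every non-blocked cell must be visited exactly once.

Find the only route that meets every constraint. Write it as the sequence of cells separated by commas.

Need to visit all 12 open cells exactly once, starting at (3,1) and ending at (1,2).
Route from (3,1): 3× right (reaching (3,4)), 2× up (reaching (1,4)), left to (1,3), down to (2,3), 2× left (reaching (2,1)), up to (1,1), right to (1,2) — 11 moves in all.
Check: all 12 open cells covered.

(3,1), (3,2), (3,3), (3,4), (2,4), (1,4), (1,3), (2,3), (2,2), (2,1), (1,1), (1,2)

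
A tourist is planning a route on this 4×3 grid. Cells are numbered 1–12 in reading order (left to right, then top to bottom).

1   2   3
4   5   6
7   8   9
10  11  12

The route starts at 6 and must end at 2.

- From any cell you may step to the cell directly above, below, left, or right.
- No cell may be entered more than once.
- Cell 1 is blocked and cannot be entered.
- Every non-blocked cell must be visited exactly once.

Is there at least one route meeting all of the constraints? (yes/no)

Exhausting the options from 6, every branch either dead-ends against blocked cells, would have to re-enter a cell already used, or reaches the goal with a constraint still unmet.

no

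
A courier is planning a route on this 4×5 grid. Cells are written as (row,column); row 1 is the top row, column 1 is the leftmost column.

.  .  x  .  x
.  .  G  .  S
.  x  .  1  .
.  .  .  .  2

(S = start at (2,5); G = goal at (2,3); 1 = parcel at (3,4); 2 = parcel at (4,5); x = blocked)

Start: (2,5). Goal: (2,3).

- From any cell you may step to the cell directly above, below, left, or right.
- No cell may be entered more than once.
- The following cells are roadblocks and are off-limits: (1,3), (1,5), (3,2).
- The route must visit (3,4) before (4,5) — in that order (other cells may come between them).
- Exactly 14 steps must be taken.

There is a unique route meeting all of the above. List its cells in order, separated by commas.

(2,5), (2,4), (3,4), (3,5), (4,5), (4,4), (4,3), (4,2), (4,1), (3,1), (2,1), (1,1), (1,2), (2,2), (2,3)

The waypoints must appear in the order (3,4), (4,5), with no cell reused.
Route from (2,5): left to (2,4), down to (3,4), right to (3,5), down to (4,5), 4× left (reaching (4,1)), 3× up (reaching (1,1)), right to (1,2), down to (2,2), right to (2,3) — 14 moves in all.
Check: order respected (1 at step 2, 2 at step 4); 14 moves as required.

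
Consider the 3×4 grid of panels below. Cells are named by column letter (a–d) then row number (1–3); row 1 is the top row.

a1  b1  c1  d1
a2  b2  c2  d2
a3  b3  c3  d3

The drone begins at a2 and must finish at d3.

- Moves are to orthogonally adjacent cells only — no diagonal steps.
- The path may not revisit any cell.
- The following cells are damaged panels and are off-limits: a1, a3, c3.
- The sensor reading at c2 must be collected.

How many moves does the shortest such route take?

4

Any route passes through c2 somewhere between a2 and d3. Summing Manhattan distances along the two legs (a2 → c2 → d3) gives a lower bound of 2 + 2 = 4 moves.
A route of 4 moves achieves this: a2 → b2 → c2 → d2 → d3.
Since 4 matches the lower bound, it is optimal.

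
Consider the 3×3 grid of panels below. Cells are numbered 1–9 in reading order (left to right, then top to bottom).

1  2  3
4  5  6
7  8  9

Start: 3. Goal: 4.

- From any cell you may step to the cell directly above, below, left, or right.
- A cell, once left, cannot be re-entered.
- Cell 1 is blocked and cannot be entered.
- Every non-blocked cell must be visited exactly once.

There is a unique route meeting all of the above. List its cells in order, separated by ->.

Need to visit all 8 open cells exactly once, starting at 3 and ending at 4.
Cell 7 has only two open neighbours (4 and 8), so the path must pass straight through it: one of those is the cell it's entered from and the other is where it exits.
Route from 3: left to 2, down to 5, right to 6, down to 9, 2× left (reaching 7), up to 4 — 7 moves in all.
Check: all 8 open cells covered.

3 -> 2 -> 5 -> 6 -> 9 -> 8 -> 7 -> 4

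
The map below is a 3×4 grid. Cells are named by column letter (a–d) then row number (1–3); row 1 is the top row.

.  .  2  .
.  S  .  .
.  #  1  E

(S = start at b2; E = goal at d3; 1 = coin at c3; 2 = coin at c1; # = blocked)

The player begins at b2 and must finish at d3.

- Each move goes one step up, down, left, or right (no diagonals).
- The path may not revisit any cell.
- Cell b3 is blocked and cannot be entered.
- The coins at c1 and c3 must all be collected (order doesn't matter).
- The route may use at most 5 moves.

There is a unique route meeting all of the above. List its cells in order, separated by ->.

The 5-move cap with required stops at c1, c3 leaves no slack for detours.
Route from b2: up to b1, right to c1, 2× down (reaching c3), right to d3 — 5 moves in all.
Check: all required cells visited; 5 ≤ 5 moves.

b2 -> b1 -> c1 -> c2 -> c3 -> d3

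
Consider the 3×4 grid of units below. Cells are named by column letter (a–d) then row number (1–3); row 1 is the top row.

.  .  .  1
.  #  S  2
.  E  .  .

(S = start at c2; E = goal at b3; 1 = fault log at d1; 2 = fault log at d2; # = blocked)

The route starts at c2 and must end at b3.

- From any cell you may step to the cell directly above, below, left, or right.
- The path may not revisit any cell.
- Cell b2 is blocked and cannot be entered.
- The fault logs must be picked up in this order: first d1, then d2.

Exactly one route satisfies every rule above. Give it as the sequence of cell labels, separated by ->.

c2 -> c1 -> d1 -> d2 -> d3 -> c3 -> b3

The waypoints must appear in the order d1, d2, with no cell reused.
Route from c2: up 1 to c1, right 1 to d1, down 2 to d3, left 2 to b3 — 6 moves in all.
Check: order respected (1 at step 2, 2 at step 3).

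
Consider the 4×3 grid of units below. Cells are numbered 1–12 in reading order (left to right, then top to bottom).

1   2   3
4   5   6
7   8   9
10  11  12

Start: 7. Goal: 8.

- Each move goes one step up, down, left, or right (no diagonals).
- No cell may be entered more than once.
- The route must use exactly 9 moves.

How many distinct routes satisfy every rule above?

4

Need simple routes of exactly 9 moves from 7 to 8 (Manhattan distance 1, so 4 moves are spent on a detour and 4 undoing it).
Enumerating: 7 4 1 2 5 6 9 12 11 8 | 7 4 1 2 3 6 9 12 11 8 | 7 4 5 2 3 6 9 12 11 8 | 7 10 11 12 9 6 3 2 5 8.
That gives 4 routes.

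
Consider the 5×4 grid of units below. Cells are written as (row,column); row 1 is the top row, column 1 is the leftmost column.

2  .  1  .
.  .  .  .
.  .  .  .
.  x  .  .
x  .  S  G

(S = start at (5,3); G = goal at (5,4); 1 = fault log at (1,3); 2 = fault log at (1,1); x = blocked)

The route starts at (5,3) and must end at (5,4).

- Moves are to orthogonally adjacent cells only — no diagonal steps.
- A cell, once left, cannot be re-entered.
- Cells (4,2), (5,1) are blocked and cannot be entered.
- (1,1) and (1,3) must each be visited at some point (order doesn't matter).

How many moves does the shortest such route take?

13

Any route passes through (1,1) and (1,3) in some order between (5,3) and (5,4). Summing Manhattan distances along each leg and taking the cheapest ordering ((5,3) → (1,3) → (1,1) → (5,4)) gives a lower bound of 4 + 2 + 7 = 13 moves.
A route of 13 moves achieves this: (5,3) → (4,3) → (3,3) → (2,3) → (2,2) → (2,1) → (1,1) → (1,2) → (1,3) → (1,4) → (2,4) → (3,4) → (4,4) → (5,4).
Since 13 matches the lower bound, it is optimal.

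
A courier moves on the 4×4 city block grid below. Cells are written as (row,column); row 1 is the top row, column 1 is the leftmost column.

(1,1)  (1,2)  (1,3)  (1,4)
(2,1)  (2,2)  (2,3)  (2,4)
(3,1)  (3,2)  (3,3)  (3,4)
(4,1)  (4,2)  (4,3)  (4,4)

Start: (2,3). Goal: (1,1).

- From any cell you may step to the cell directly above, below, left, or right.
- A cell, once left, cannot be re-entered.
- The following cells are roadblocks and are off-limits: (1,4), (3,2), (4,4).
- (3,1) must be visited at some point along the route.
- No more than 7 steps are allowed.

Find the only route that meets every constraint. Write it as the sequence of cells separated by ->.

(2,3) -> (3,3) -> (4,3) -> (4,2) -> (4,1) -> (3,1) -> (2,1) -> (1,1)

The 7-move cap with required stops at (3,1) leaves no slack for detours.
Route from (2,3): 2× down (reaching (4,3)), 2× left (reaching (4,1)), 3× up (reaching (1,1)) — 7 moves in all.
Check: all required cells visited; 7 ≤ 7 moves.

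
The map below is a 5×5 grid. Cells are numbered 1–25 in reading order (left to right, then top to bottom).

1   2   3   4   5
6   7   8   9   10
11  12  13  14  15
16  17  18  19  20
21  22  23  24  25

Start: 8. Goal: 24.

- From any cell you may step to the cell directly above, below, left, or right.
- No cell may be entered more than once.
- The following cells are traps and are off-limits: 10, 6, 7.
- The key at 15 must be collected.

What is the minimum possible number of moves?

6

Any route passes through 15 somewhere between 8 and 24. Summing Manhattan distances along the two legs (8 → 15 → 24) gives a lower bound of 3 + 3 = 6 moves.
A route of 6 moves achieves this: 8 → 13 → 14 → 15 → 20 → 25 → 24.
Since 6 matches the lower bound, it is optimal.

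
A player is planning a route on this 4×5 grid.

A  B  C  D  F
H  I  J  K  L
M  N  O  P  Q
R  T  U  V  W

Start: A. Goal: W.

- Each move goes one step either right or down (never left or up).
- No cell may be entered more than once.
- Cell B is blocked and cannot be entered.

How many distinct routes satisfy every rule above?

15

A right/down-only route from A to W makes exactly 3 down-moves and 4 right-moves in some order.
With no other constraints that would be C(7,3) = 35 routes.
Subtract routes through each blocked cell (inclusion–exclusion for overlaps): − through B: 20 → 15.
That gives 15 routes.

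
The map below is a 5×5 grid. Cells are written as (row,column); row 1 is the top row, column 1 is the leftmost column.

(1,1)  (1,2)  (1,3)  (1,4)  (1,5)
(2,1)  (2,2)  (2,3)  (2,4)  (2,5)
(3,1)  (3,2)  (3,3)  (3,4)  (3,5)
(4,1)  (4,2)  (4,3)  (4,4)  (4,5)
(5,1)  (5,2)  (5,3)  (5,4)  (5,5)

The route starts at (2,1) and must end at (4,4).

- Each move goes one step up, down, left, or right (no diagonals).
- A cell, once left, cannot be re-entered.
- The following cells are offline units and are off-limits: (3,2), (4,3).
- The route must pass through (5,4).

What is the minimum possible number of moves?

Any route passes through (5,4) somewhere between (2,1) and (4,4). Summing Manhattan distances along the two legs ((2,1) → (5,4) → (4,4)) gives a lower bound of 6 + 1 = 7 moves.
A route of 7 moves achieves this: (2,1) → (3,1) → (4,1) → (5,1) → (5,2) → (5,3) → (5,4) → (4,4).
Since 7 matches the lower bound, it is optimal.

7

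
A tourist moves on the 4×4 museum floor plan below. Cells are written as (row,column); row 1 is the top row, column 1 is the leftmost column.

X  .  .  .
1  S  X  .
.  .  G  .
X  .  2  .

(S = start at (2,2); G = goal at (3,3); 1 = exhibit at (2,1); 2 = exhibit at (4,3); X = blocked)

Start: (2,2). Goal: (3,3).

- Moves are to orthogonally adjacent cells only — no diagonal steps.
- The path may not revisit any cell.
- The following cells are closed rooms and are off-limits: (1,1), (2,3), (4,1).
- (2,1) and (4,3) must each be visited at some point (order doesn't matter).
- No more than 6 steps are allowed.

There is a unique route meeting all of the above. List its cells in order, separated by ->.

(2,2) -> (2,1) -> (3,1) -> (3,2) -> (4,2) -> (4,3) -> (3,3)

The 6-move cap with required stops at (2,1), (4,3) leaves no slack for detours.
Route from (2,2): left to (2,1), down to (3,1), right to (3,2), down to (4,2), right to (4,3), up to (3,3) — 6 moves in all.
Check: all required cells visited; 6 ≤ 6 moves.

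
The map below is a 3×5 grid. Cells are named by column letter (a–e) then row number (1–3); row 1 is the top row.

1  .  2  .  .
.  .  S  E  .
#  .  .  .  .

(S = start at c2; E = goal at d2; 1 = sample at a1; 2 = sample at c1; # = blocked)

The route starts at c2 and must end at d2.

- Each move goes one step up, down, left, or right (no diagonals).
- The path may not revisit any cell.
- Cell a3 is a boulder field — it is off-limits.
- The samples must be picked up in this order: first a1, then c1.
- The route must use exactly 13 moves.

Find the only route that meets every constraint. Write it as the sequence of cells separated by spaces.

c2 c3 b3 b2 a2 a1 b1 c1 d1 e1 e2 e3 d3 d2

The waypoints must appear in the order a1, c1, with no cell reused.
Route from c2: down to c3, left to b3, up to b2, left to a2, up to a1, 4× right (reaching e1), 2× down (reaching e3), left to d3, up to d2 — 13 moves in all.
Check: order respected (1 at step 5, 2 at step 7); 13 moves as required.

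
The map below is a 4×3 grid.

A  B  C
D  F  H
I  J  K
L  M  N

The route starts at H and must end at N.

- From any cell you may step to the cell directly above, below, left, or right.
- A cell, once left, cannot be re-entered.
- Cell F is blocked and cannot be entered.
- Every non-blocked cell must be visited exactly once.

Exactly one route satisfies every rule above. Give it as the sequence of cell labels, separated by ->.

Need to visit all 11 open cells exactly once, starting at H and ending at N.
Cell D has only two open neighbours (A and I), so the path must pass straight through it: one of those is the cell it's entered from and the other is where it exits.
Route from H: up 1 to C, left 2 to A, down 3 to L, right 1 to M, up 1 to J, right 1 to K, down 1 to N — 10 moves in all.
Check: all 11 open cells covered.

H -> C -> B -> A -> D -> I -> L -> M -> J -> K -> N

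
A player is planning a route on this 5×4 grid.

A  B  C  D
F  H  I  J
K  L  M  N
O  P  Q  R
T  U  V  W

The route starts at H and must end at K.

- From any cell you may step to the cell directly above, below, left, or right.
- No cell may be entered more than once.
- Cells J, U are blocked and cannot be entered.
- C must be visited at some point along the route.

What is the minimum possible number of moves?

6

Any route passes through C somewhere between H and K. Summing Manhattan distances along the two legs (H → C → K) gives a lower bound of 2 + 4 = 6 moves.
A route of 6 moves achieves this: H → B → C → I → M → L → K.
Since 6 matches the lower bound, it is optimal.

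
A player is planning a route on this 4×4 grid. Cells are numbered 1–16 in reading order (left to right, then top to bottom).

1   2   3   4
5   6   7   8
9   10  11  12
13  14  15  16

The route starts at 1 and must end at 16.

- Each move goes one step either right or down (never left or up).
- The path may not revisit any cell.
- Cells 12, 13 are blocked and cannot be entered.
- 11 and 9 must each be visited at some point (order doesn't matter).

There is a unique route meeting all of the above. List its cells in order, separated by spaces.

1 5 9 10 11 15 16

Moves only go right or down, so the column and row indices never decrease.
Route from 1: 2× down (reaching 9), 2× right (reaching 11), down to 15, right to 16 — 6 moves in all.
Check: all required cells visited.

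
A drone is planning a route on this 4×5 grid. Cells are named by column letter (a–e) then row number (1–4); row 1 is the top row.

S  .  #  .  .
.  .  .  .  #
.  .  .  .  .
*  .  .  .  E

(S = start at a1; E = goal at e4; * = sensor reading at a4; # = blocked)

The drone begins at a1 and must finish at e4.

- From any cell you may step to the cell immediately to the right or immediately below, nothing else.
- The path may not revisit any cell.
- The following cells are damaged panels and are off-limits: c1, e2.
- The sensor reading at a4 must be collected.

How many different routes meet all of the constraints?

1

A right/down-only route from a1 to e4 makes exactly 3 down-moves and 4 right-moves in some order.
With no other constraints that would be C(7,3) = 35 routes.
Split at a4 and multiply the segment counts (each segment already excludes blocked cells): a1→a4: 1; a4→e4: 1; product = 1.
That gives 1 route.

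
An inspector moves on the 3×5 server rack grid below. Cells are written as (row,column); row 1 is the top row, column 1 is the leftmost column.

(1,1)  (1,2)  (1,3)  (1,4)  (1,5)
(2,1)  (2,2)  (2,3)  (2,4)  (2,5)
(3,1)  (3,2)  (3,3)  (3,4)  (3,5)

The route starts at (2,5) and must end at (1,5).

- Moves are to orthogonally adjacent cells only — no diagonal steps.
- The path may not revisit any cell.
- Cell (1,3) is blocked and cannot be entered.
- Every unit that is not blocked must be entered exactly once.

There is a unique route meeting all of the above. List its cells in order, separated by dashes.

(2,5) - (3,5) - (3,4) - (3,3) - (3,2) - (3,1) - (2,1) - (1,1) - (1,2) - (2,2) - (2,3) - (2,4) - (1,4) - (1,5)

Need to visit all 14 open cells exactly once, starting at (2,5) and ending at (1,5).
Route from (2,5): down 1 to (3,5), left 4 to (3,1), up 2 to (1,1), right 1 to (1,2), down 1 to (2,2), right 2 to (2,4), up 1 to (1,4), right 1 to (1,5) — 13 moves in all.
Check: all 14 open cells covered.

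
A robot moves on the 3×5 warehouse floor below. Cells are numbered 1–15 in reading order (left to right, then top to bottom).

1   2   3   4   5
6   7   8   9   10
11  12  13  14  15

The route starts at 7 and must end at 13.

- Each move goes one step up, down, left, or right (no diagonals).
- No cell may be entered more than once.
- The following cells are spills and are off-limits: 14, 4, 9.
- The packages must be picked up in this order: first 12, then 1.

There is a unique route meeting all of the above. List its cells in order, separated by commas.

The waypoints must appear in the order 12, 1, with no cell reused.
Route from 7: down to 12, left to 11, 2× up (reaching 1), 2× right (reaching 3), 2× down (reaching 13) — 8 moves in all.
Check: order respected (12 at step 1, 1 at step 4).

7, 12, 11, 6, 1, 2, 3, 8, 13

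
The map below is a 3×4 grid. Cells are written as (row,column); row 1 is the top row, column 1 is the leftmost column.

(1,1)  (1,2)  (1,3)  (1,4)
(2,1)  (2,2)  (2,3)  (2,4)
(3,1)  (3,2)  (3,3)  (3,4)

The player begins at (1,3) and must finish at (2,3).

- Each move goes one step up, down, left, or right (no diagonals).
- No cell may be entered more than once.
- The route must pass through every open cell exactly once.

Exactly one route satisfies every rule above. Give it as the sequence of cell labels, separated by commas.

Need to visit all 12 open cells exactly once, starting at (1,3) and ending at (2,3).
Cell (1,4) has only two open neighbours ((2,4) and (1,3)), so the path must pass straight through it: one of those is the cell it's entered from and the other is where it exits.
Route from (1,3): right 1 to (1,4), down 2 to (3,4), left 3 to (3,1), up 2 to (1,1), right 1 to (1,2), down 1 to (2,2), right 1 to (2,3) — 11 moves in all.
Check: all 12 open cells covered.

(1,3), (1,4), (2,4), (3,4), (3,3), (3,2), (3,1), (2,1), (1,1), (1,2), (2,2), (2,3)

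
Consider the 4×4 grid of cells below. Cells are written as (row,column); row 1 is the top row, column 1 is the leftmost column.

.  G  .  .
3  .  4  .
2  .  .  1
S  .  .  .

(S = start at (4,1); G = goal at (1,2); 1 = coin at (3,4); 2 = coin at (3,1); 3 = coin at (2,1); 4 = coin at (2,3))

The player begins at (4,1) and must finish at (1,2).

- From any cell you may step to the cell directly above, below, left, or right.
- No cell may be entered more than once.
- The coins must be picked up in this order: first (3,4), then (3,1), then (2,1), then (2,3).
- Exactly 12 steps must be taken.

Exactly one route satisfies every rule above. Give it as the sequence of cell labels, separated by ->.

(4,1) -> (4,2) -> (4,3) -> (4,4) -> (3,4) -> (3,3) -> (3,2) -> (3,1) -> (2,1) -> (2,2) -> (2,3) -> (1,3) -> (1,2)

The waypoints must appear in the order (3,4), (3,1), (2,1), (2,3), with no cell reused.
Route from (4,1): 3× right (reaching (4,4)), up to (3,4), 3× left (reaching (3,1)), up to (2,1), 2× right (reaching (2,3)), up to (1,3), left to (1,2) — 12 moves in all.
Check: order respected (1 at step 4, 2 at step 7, 3 at step 8, 4 at step 10); 12 moves as required.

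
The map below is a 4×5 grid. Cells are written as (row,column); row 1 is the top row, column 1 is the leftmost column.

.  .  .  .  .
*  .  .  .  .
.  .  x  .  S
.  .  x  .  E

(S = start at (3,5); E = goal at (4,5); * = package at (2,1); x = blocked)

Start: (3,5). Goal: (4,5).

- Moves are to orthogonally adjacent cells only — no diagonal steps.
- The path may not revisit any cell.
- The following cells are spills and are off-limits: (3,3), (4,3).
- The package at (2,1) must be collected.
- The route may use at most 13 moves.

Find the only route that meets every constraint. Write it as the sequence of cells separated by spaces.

The budget equals the shortest possible length, so every move has to be on a shortest route through the required cells.
Route from (3,5): 2× up (reaching (1,5)), 4× left (reaching (1,1)), down to (2,1), 3× right (reaching (2,4)), 2× down (reaching (4,4)), right to (4,5) — 13 moves in all.
Check: all required cells visited; 13 ≤ 13 moves.

(3,5) (2,5) (1,5) (1,4) (1,3) (1,2) (1,1) (2,1) (2,2) (2,3) (2,4) (3,4) (4,4) (4,5)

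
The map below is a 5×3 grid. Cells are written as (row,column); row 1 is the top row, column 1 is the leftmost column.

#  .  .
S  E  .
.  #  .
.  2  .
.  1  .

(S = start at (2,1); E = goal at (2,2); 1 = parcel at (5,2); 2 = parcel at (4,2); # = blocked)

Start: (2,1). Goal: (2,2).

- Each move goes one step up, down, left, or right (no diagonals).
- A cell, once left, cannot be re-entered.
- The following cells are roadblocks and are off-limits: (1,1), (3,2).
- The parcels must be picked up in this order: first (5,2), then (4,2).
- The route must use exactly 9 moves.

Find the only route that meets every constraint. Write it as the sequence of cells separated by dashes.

(2,1) - (3,1) - (4,1) - (5,1) - (5,2) - (4,2) - (4,3) - (3,3) - (2,3) - (2,2)

The waypoints must appear in the order (5,2), (4,2), with no cell reused.
Route from (2,1): down 3 to (5,1), right 1 to (5,2), up 1 to (4,2), right 1 to (4,3), up 2 to (2,3), left 1 to (2,2) — 9 moves in all.
Check: order respected (1 at step 4, 2 at step 5); 9 moves as required.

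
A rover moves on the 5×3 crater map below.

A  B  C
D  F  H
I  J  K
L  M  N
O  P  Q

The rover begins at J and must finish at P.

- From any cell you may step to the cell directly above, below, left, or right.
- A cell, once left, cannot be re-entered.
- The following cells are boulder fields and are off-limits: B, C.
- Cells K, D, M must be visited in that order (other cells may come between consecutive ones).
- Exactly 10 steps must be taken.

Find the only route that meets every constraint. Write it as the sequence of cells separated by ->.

The waypoints must appear in the order K, D, M, with no cell reused.
Route from J: right 1 to K, up 1 to H, left 2 to D, down 2 to L, right 2 to N, down 1 to Q, left 1 to P — 10 moves in all.
Check: order respected (K at step 1, D at step 4, M at step 7); 10 moves as required.

J -> K -> H -> F -> D -> I -> L -> M -> N -> Q -> P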